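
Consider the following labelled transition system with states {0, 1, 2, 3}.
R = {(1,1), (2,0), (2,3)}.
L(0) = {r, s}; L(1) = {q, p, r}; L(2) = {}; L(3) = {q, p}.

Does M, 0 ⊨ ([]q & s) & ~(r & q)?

At 0: []q & s is true, ~(r & q) is true, so ([]q & s) & ~(r & q) is true.
  At 0: []q is true, s is true, so []q & s is true.
    At 0: no accessible worlds, so []q holds vacuously.

Yes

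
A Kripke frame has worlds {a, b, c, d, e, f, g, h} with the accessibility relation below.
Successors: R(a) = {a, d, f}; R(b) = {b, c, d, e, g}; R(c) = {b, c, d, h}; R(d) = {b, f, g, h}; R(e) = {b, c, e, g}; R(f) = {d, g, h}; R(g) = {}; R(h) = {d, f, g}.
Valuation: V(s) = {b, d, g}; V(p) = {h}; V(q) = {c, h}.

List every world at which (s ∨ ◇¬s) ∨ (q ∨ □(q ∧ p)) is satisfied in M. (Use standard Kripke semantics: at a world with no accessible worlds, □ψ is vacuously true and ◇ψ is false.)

a, b, c, d, e, f, g, h

Recall that □ψ holds at a world iff ψ holds at every accessible world, and ◇ψ holds iff ψ holds at some accessible world.
Let φ = (s ∨ ◇¬s) ∨ (q ∨ □(q ∧ p)). Evaluate φ at each world:
  a (successors {a, d, f}): φ is true.
  b (successors {b, c, d, e, g}): φ is true.
  c (successors {b, c, d, h}): φ is true.
  d (successors {b, f, g, h}): φ is true.
  e (successors {b, c, e, g}): φ is true.
  f (successors {d, g, h}): φ is true.
  g (successors ∅): φ is true.
  h (successors {d, f, g}): φ is true.
For instance, at f:
  At f: s ∨ ◇¬s is true, q ∨ □(q ∧ p) is false, so (s ∨ ◇¬s) ∨ (q ∨ □(q ∧ p)) is true.
    At f: s is false, ◇¬s is true, so s ∨ ◇¬s is true.
      At f: ◇¬s requires ¬s at some successor in {d, g, h}.
        ¬s holds at h, so ◇¬s is true at f.
    At f: q is false, □(q ∧ p) is false, so q ∨ □(q ∧ p) is false.
      At f: □(q ∧ p) requires q ∧ p at every successor {d, g, h}.
        q ∧ p fails at d, so □(q ∧ p) is false at f.
Satisfying worlds: {a, b, c, d, e, f, g, h}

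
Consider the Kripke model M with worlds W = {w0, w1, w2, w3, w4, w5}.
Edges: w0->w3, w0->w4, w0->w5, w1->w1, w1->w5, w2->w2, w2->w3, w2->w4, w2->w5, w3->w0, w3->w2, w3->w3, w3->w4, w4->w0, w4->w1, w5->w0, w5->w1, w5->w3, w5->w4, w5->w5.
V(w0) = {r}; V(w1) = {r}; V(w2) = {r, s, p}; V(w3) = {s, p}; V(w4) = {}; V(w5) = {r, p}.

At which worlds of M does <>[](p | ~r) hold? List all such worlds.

Recall that []ψ holds at a world iff ψ holds at every accessible world, and <>ψ holds iff ψ holds at some accessible world.
Let φ = <>[](p | ~r). Evaluate φ at each world:
  w0 (successors {w3, w4, w5}): φ is false.
  w1 (successors {w1, w5}): φ is false.
  w2 (successors {w2, w3, w4, w5}): φ is true.
  w3 (successors {w0, w2, w3, w4}): φ is true.
  w4 (successors {w0, w1}): φ is true.
  w5 (successors {w0, w1, w3, w4, w5}): φ is true.
For instance, at w0:
  At w0: <>[](p | ~r) requires [](p | ~r) at some successor in {w3, w4, w5}.
    At w3: [](p | ~r) is false.
    At w4: [](p | ~r) is false.
    At w5: [](p | ~r) is false.
  So <>[](p | ~r) is false at w0.
Satisfying worlds: {w2, w3, w4, w5}

w2, w3, w4, w5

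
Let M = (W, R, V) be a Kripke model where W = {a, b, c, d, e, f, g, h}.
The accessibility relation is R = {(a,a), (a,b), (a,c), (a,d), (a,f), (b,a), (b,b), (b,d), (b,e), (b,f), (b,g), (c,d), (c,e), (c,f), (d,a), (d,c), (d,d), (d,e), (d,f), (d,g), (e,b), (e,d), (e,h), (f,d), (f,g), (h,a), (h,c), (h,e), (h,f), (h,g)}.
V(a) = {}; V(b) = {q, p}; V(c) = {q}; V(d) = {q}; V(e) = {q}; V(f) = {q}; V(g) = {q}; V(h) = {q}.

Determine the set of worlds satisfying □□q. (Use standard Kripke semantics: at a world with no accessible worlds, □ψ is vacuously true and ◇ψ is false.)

Let φ = □□q. Evaluate φ at each world:
  a (successors {a, b, c, d, f}): φ is false.
  b (successors {a, b, d, e, f, g}): φ is false.
  c (successors {d, e, f}): φ is false.
  d (successors {a, c, d, e, f, g}): φ is false.
  e (successors {b, d, h}): φ is false.
  f (successors {d, g}): φ is false.
  g (successors ∅): φ is true.
  h (successors {a, c, e, f, g}): φ is false.
For instance, at c:
  At c: □□q requires □q at every successor {d, e, f}.
    □q fails at d, so □□q is false at c.
      At d: □q requires q at every successor {a, c, d, e, f, g}.
        q fails at a, so □q is false at d.
Satisfying worlds: {g}

g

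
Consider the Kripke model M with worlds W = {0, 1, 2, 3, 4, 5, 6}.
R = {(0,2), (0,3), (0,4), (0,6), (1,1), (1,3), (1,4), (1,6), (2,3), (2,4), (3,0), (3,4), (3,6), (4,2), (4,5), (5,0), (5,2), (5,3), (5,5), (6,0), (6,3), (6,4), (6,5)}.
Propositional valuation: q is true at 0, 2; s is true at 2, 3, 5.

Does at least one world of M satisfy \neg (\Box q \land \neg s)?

Let φ = \neg (\Box q \land \neg s). Evaluate φ at each world:
  0 (successors {2, 3, 4, 6}): φ is true.
  1 (successors {1, 3, 4, 6}): φ is true.
  2 (successors {3, 4}): φ is true.
  3 (successors {0, 4, 6}): φ is true.
  4 (successors {2, 5}): φ is true.
  5 (successors {0, 2, 3, 5}): φ is true.
  6 (successors {0, 3, 4, 5}): φ is true.
Detail at 0 (witness):
  At 0: \Box q \land \neg s is false, so \neg (\Box q \land \neg s) is true.
    At 0: \Box q is false, \neg s is true, so \Box q \land \neg s is false.
      At 0: \Box q requires q at every successor {2, 3, 4, 6}.
        q fails at 3, so \Box q is false at 0.

Yes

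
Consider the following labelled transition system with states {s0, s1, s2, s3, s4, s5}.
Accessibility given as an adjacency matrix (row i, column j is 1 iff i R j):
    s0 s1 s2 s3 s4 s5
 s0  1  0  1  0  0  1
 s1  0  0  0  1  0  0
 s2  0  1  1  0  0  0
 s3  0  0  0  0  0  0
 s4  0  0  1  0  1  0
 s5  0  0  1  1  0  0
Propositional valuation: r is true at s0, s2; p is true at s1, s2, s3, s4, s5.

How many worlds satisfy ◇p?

5

Let φ = ◇p. Evaluate φ at each world:
  s0 (successors {s0, s2, s5}): φ is true.
  s1 (successors {s3}): φ is true.
  s2 (successors {s1, s2}): φ is true.
  s3 (successors ∅): φ is false.
  s4 (successors {s2, s4}): φ is true.
  s5 (successors {s2, s3}): φ is true.
For instance, at s2:
  At s2: ◇p requires p at some successor in {s1, s2}.
    p holds at s1, so ◇p is true at s2.
Satisfying worlds: {s0, s1, s2, s4, s5}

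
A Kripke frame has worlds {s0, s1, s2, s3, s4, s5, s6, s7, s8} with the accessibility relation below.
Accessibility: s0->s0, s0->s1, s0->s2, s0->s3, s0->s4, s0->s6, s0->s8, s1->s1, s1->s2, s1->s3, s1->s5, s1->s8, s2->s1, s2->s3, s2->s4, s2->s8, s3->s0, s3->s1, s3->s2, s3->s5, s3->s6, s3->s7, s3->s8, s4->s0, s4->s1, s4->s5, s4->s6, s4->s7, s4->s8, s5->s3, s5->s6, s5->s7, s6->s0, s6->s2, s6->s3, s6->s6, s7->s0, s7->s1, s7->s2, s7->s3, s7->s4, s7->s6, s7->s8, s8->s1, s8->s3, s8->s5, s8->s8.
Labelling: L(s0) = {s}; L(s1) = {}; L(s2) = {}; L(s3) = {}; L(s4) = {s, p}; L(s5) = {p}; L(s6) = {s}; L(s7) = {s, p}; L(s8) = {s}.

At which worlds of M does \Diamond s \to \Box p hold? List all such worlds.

Let φ = \Diamond s \to \Box p. Evaluate φ at each world:
  s0 (successors {s0, s1, s2, s3, s4, s6, s8}): φ is false.
  s1 (successors {s1, s2, s3, s5, s8}): φ is false.
  s2 (successors {s1, s3, s4, s8}): φ is false.
  s3 (successors {s0, s1, s2, s5, s6, s7, s8}): φ is false.
  s4 (successors {s0, s1, s5, s6, s7, s8}): φ is false.
  s5 (successors {s3, s6, s7}): φ is false.
  s6 (successors {s0, s2, s3, s6}): φ is false.
  s7 (successors {s0, s1, s2, s3, s4, s6, s8}): φ is false.
  s8 (successors {s1, s3, s5, s8}): φ is false.
For instance, at s4:
  At s4: \Diamond s is true, \Box p is false, so \Diamond s \to \Box p is false.
    At s4: \Diamond s requires s at some successor in {s0, s1, s5, s6, s7, s8}.
      s holds at s0, so \Diamond s is true at s4.
    At s4: \Box p requires p at every successor {s0, s1, s5, s6, s7, s8}.
      p fails at s0, so \Box p is false at s4.
Satisfying worlds: none.

none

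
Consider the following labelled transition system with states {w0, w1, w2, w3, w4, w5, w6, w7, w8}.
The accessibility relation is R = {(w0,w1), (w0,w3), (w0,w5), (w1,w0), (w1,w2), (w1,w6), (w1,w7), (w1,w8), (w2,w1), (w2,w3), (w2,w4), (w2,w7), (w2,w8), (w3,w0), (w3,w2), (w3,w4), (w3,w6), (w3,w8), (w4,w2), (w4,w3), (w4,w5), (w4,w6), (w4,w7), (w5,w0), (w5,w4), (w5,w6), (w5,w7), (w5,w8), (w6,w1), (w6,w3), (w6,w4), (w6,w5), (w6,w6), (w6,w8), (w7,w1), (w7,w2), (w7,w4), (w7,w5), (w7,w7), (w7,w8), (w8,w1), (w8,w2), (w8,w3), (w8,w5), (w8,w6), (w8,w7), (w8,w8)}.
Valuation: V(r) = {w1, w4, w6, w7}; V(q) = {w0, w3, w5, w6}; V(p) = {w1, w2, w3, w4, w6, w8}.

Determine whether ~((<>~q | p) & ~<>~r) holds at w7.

Yes

At w7: (<>~q | p) & ~<>~r is false, so ~((<>~q | p) & ~<>~r) is true.
  At w7: <>~q | p is true, ~<>~r is false, so (<>~q | p) & ~<>~r is false.
    At w7: <>~q is true, p is false, so <>~q | p is true.
      At w7: <>~q requires ~q at some successor in {w1, w2, w4, w5, w7, w8}.
        ~q holds at w1, so <>~q is true at w7.
    At w7: <>~r is true, so ~<>~r is false.
      At w7: <>~r requires ~r at some successor in {w1, w2, w4, w5, w7, w8}.
        ~r holds at w2, so <>~r is true at w7.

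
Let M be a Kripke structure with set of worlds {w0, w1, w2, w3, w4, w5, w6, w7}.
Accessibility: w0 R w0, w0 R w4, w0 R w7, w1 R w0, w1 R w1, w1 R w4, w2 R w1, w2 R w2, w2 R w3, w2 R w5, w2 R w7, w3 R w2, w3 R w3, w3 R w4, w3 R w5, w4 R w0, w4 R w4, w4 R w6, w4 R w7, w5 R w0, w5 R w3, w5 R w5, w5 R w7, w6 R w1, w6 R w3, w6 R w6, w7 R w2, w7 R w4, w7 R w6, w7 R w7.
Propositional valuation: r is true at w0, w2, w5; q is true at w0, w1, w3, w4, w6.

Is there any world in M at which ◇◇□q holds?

Recall that □ψ holds at a world iff ψ holds at every accessible world, and ◇ψ holds iff ψ holds at some accessible world.
Let φ = ◇◇□q. Evaluate φ at each world:
  w0 (successors {w0, w4, w7}): φ is true.
  w1 (successors {w0, w1, w4}): φ is true.
  w2 (successors {w1, w2, w3, w5, w7}): φ is true.
  w3 (successors {w2, w3, w4, w5}): φ is true.
  w4 (successors {w0, w4, w6, w7}): φ is true.
  w5 (successors {w0, w3, w5, w7}): φ is true.
  w6 (successors {w1, w3, w6}): φ is true.
  w7 (successors {w2, w4, w6, w7}): φ is true.
Detail at w0 (witness):
  At w0: ◇◇□q requires ◇□q at some successor in {w0, w4, w7}.
    ◇□q holds at w4, so ◇◇□q is true at w0.
      At w4: ◇□q requires □q at some successor in {w0, w4, w6, w7}.
        □q holds at w6, so ◇□q is true at w4.

Yes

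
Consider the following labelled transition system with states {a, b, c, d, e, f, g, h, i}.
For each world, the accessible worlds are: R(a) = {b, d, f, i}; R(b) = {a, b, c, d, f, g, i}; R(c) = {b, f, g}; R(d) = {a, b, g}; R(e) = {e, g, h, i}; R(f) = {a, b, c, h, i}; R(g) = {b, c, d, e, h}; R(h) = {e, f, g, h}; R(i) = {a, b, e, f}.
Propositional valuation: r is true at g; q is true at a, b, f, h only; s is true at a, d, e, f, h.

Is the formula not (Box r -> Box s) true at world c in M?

At c: Box r -> Box s is true, so not (Box r -> Box s) is false.
  At c: Box r is false, Box s is false, so Box r -> Box s is true.
    At c: Box r requires r at every successor {b, f, g}.
      r fails at b, so Box r is false at c.
    At c: Box s requires s at every successor {b, f, g}.
      s fails at b, so Box s is false at c.

No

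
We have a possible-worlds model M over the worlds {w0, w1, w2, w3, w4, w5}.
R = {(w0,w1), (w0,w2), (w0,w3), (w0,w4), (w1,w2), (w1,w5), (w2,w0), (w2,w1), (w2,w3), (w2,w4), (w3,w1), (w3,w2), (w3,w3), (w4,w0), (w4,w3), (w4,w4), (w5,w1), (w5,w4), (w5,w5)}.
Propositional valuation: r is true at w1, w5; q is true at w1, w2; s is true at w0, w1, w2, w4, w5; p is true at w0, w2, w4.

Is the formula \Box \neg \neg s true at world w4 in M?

At w4: \Box \neg \neg s requires \neg \neg s at every successor {w0, w3, w4}.
  \neg \neg s fails at w3, so \Box \neg \neg s is false at w4.

No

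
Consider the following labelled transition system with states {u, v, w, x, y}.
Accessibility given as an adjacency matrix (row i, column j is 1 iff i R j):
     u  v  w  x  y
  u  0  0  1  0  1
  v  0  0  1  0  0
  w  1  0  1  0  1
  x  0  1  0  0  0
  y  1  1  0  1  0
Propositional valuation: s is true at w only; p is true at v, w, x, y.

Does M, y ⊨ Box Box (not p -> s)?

Yes

At y: Box Box (not p -> s) requires Box (not p -> s) at every successor {u, v, x}.
    At u: Box (not p -> s) requires not p -> s at every successor {w, y}.
      At w: not p -> s is true.
      At y: not p -> s is true.
    So Box (not p -> s) is true at u.
    At v: Box (not p -> s) requires not p -> s at every successor {w}.
      At w: not p -> s is true.
    So Box (not p -> s) is true at v.
    At x: Box (not p -> s) requires not p -> s at every successor {v}.
      At v: not p -> s is true.
    So Box (not p -> s) is true at x.
So Box Box (not p -> s) is true at y.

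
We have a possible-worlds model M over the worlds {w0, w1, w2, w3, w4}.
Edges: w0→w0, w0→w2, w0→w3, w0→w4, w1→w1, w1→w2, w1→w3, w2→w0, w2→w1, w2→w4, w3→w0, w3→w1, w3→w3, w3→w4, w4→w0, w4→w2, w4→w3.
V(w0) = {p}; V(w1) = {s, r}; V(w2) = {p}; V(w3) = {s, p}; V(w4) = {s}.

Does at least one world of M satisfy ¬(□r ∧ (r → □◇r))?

Yes

Let φ = ¬(□r ∧ (r → □◇r)). Evaluate φ at each world:
  w0 (successors {w0, w2, w3, w4}): φ is true.
  w1 (successors {w1, w2, w3}): φ is true.
  w2 (successors {w0, w1, w4}): φ is true.
  w3 (successors {w0, w1, w3, w4}): φ is true.
  w4 (successors {w0, w2, w3}): φ is true.
Detail at w0 (witness):
  At w0: □r ∧ (r → □◇r) is false, so ¬(□r ∧ (r → □◇r)) is true.
    At w0: □r is false, r → □◇r is true, so □r ∧ (r → □◇r) is false.
      At w0: □r requires r at every successor {w0, w2, w3, w4}.
        r fails at w0, so □r is false at w0.
      At w0: r is false, □◇r is false, so r → □◇r is true.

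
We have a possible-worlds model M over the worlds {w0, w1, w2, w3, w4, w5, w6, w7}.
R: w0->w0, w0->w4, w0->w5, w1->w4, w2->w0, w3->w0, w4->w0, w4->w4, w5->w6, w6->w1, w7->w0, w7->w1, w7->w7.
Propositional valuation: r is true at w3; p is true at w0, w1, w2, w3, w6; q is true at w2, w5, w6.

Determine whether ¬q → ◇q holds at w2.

At w2: ¬q is false, ◇q is false, so ¬q → ◇q is true.
  At w2: ◇q requires q at some successor in {w0}.
    At w0: q is false.
  So ◇q is false at w2.

Yes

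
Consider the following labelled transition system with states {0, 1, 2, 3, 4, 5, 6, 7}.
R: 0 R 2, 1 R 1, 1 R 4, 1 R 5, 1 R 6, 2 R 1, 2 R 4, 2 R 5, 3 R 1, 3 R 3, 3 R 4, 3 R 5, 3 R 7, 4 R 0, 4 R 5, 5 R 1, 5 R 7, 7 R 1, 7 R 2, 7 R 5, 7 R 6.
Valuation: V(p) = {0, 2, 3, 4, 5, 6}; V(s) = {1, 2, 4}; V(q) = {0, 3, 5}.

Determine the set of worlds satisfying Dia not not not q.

0, 1, 2, 3, 5, 7

Recall that Dia ψ holds at a world iff ψ holds at some accessible world.
Let φ = Dia not not not q. Evaluate φ at each world:
  0 (successors {2}): φ is true.
  1 (successors {1, 4, 5, 6}): φ is true.
  2 (successors {1, 4, 5}): φ is true.
  3 (successors {1, 3, 4, 5, 7}): φ is true.
  4 (successors {0, 5}): φ is false.
  5 (successors {1, 7}): φ is true.
  6 (successors ∅): φ is false.
  7 (successors {1, 2, 5, 6}): φ is true.
For instance, at 4:
  At 4: Dia not not not q requires not not not q at some successor in {0, 5}.
    At 0: not not not q is false.
    At 5: not not not q is false.
  So Dia not not not q is false at 4.
Satisfying worlds: {0, 1, 2, 3, 5, 7}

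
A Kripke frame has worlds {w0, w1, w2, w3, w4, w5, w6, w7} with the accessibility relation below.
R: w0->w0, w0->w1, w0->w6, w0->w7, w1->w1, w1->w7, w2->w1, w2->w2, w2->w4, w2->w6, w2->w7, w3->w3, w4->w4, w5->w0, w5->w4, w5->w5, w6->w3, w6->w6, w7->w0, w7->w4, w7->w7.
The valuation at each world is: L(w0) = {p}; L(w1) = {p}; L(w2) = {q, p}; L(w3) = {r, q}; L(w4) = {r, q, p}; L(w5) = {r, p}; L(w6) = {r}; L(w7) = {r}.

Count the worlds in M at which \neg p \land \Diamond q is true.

3

Let φ = \neg p \land \Diamond q. Evaluate φ at each world:
  w0 (successors {w0, w1, w6, w7}): φ is false.
  w1 (successors {w1, w7}): φ is false.
  w2 (successors {w1, w2, w4, w6, w7}): φ is false.
  w3 (successors {w3}): φ is true.
  w4 (successors {w4}): φ is false.
  w5 (successors {w0, w4, w5}): φ is false.
  w6 (successors {w3, w6}): φ is true.
  w7 (successors {w0, w4, w7}): φ is true.
For instance, at w4:
  At w4: \neg p is false, \Diamond q is true, so \neg p \land \Diamond q is false.
    At w4: \Diamond q requires q at some successor in {w4}.
      q holds at w4, so \Diamond q is true at w4.
Satisfying worlds: {w3, w6, w7}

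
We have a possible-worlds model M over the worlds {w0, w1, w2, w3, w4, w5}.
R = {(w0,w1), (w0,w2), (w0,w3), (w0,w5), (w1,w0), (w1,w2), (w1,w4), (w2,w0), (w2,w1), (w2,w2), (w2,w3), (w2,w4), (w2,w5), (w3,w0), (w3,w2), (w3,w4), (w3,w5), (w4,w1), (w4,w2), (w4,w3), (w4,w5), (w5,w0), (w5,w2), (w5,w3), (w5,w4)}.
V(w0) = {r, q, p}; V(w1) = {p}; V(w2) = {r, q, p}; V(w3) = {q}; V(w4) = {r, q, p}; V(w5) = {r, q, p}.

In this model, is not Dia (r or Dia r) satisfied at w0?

No

At w0: Dia (r or Dia r) is true, so not Dia (r or Dia r) is false.
  At w0: Dia (r or Dia r) requires r or Dia r at some successor in {w1, w2, w3, w5}.
    r or Dia r holds at w1, so Dia (r or Dia r) is true at w0.
      At w1: r is false, Dia r is true, so r or Dia r is true.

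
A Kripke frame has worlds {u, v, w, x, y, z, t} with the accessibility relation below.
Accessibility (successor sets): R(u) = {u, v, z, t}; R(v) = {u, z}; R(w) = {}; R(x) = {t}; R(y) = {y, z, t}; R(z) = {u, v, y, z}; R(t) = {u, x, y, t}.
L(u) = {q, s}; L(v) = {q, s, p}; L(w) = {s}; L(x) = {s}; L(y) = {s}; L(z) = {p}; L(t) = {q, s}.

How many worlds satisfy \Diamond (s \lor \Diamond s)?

Recall that \Diamond ψ holds at a world iff ψ holds at some accessible world.
Let φ = \Diamond (s \lor \Diamond s). Evaluate φ at each world:
  u (successors {u, v, z, t}): φ is true.
  v (successors {u, z}): φ is true.
  w (successors ∅): φ is false.
  x (successors {t}): φ is true.
  y (successors {y, z, t}): φ is true.
  z (successors {u, v, y, z}): φ is true.
  t (successors {u, x, y, t}): φ is true.
For instance, at v:
  At v: \Diamond (s \lor \Diamond s) requires s \lor \Diamond s at some successor in {u, z}.
    s \lor \Diamond s holds at u, so \Diamond (s \lor \Diamond s) is true at v.
      At u: s is true, \Diamond s is true, so s \lor \Diamond s is true.
Satisfying worlds: {u, v, x, y, z, t}

6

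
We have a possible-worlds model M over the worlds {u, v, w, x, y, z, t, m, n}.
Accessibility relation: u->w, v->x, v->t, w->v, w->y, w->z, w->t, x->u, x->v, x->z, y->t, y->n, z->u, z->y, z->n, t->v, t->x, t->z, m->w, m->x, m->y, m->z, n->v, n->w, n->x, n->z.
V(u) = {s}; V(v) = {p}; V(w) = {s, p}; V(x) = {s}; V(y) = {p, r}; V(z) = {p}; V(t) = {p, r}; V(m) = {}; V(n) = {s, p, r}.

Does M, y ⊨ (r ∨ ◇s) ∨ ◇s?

Yes

At y: r ∨ ◇s is true, ◇s is true, so (r ∨ ◇s) ∨ ◇s is true.
  At y: r is true, ◇s is true, so r ∨ ◇s is true.
    At y: ◇s requires s at some successor in {t, n}.
      s holds at n, so ◇s is true at y.
  At y: ◇s requires s at some successor in {t, n}.
    s holds at n, so ◇s is true at y.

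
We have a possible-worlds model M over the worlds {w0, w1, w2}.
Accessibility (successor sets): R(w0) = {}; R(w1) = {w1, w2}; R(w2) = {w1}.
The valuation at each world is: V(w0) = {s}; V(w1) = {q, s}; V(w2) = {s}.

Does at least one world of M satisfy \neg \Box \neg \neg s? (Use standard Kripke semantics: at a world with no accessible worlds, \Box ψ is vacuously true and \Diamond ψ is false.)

No

Let φ = \neg \Box \neg \neg s. Evaluate φ at each world:
  w0 (successors ∅): φ is false.
  w1 (successors {w1, w2}): φ is false.
  w2 (successors {w1}): φ is false.
For instance, at w1:
  At w1: \Box \neg \neg s is true, so \neg \Box \neg \neg s is false.
    At w1: \Box \neg \neg s requires \neg \neg s at every successor {w1, w2}.
      At w1: \neg \neg s is true.
      At w2: \neg \neg s is true.
    So \Box \neg \neg s is true at w1.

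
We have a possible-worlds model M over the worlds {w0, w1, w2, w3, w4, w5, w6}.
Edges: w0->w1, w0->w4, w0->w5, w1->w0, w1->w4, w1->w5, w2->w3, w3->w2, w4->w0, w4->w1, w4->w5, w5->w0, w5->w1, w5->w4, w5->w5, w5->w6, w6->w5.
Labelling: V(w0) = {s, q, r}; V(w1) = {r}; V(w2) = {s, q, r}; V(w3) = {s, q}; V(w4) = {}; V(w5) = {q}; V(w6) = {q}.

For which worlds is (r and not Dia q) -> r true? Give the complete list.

w0, w1, w2, w3, w4, w5, w6

Let φ = (r and not Dia q) -> r. Evaluate φ at each world:
  w0 (successors {w1, w4, w5}): φ is true.
  w1 (successors {w0, w4, w5}): φ is true.
  w2 (successors {w3}): φ is true.
  w3 (successors {w2}): φ is true.
  w4 (successors {w0, w1, w5}): φ is true.
  w5 (successors {w0, w1, w4, w5, w6}): φ is true.
  w6 (successors {w5}): φ is true.
For instance, at w4:
  At w4: r and not Dia q is false, r is false, so (r and not Dia q) -> r is true.
    At w4: r is false, not Dia q is false, so r and not Dia q is false.
      At w4: Dia q is true, so not Dia q is false.
Satisfying worlds: {w0, w1, w2, w3, w4, w5, w6}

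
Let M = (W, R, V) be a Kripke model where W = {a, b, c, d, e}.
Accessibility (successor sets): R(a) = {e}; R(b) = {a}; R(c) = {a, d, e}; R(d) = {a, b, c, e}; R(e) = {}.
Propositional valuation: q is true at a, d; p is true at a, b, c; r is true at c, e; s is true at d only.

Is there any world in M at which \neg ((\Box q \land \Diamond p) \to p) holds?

Let φ = \neg ((\Box q \land \Diamond p) \to p). Evaluate φ at each world:
  a (successors {e}): φ is false.
  b (successors {a}): φ is false.
  c (successors {a, d, e}): φ is false.
  d (successors {a, b, c, e}): φ is false.
  e (successors ∅): φ is false.
For instance, at b:
  At b: (\Box q \land \Diamond p) \to p is true, so \neg ((\Box q \land \Diamond p) \to p) is false.
    At b: \Box q \land \Diamond p is true, p is true, so (\Box q \land \Diamond p) \to p is true.
      At b: \Box q is true, \Diamond p is true, so \Box q \land \Diamond p is true.

No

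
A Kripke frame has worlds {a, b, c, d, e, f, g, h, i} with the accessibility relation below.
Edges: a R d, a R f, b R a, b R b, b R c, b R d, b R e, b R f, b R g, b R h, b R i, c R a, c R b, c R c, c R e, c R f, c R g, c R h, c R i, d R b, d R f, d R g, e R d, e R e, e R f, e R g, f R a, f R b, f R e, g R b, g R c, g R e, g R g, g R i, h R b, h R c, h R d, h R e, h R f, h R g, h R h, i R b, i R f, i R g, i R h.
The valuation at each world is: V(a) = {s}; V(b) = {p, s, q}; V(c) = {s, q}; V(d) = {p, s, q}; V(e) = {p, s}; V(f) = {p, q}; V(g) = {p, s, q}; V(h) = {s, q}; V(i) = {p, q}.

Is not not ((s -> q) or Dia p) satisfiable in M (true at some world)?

Let φ = not not ((s -> q) or Dia p). Evaluate φ at each world:
  a (successors {d, f}): φ is true.
  b (successors {a, b, c, d, e, f, g, h, i}): φ is true.
  c (successors {a, b, c, e, f, g, h, i}): φ is true.
  d (successors {b, f, g}): φ is true.
  e (successors {d, e, f, g}): φ is true.
  f (successors {a, b, e}): φ is true.
  g (successors {b, c, e, g, i}): φ is true.
  h (successors {b, c, d, e, f, g, h}): φ is true.
  i (successors {b, f, g, h}): φ is true.
Detail at a (witness):
  At a: not ((s -> q) or Dia p) is false, so not not ((s -> q) or Dia p) is true.
    At a: (s -> q) or Dia p is true, so not ((s -> q) or Dia p) is false.
      At a: s -> q is false, Dia p is true, so (s -> q) or Dia p is true.

Yes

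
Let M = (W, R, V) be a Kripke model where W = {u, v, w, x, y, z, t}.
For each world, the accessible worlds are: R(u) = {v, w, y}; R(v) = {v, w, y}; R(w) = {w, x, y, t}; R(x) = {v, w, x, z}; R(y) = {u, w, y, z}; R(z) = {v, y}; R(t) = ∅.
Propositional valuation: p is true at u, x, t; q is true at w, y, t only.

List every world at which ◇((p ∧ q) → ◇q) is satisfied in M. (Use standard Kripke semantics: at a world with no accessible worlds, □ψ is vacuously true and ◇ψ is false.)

u, v, w, x, y, z

Recall that ◇ψ holds at a world iff ψ holds at some accessible world.
Let φ = ◇((p ∧ q) → ◇q). Evaluate φ at each world:
  u (successors {v, w, y}): φ is true.
  v (successors {v, w, y}): φ is true.
  w (successors {w, x, y, t}): φ is true.
  x (successors {v, w, x, z}): φ is true.
  y (successors {u, w, y, z}): φ is true.
  z (successors {v, y}): φ is true.
  t (successors ∅): φ is false.
For instance, at w:
  At w: ◇((p ∧ q) → ◇q) requires (p ∧ q) → ◇q at some successor in {w, x, y, t}.
    (p ∧ q) → ◇q holds at w, so ◇((p ∧ q) → ◇q) is true at w.
      At w: p ∧ q is false, ◇q is true, so (p ∧ q) → ◇q is true.
Satisfying worlds: {u, v, w, x, y, z}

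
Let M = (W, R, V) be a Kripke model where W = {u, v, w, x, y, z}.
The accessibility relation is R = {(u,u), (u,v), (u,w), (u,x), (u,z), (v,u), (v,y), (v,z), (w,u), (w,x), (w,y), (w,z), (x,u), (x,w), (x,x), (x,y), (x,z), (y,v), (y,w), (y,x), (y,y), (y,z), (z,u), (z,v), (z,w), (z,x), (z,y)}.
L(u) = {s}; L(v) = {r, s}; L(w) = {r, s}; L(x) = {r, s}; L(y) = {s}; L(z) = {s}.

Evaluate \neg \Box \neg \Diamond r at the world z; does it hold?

Yes

Recall that \Box ψ holds at a world iff ψ holds at every accessible world, and \Diamond ψ holds iff ψ holds at some accessible world.
At z: \Box \neg \Diamond r is false, so \neg \Box \neg \Diamond r is true.
  At z: \Box \neg \Diamond r requires \neg \Diamond r at every successor {u, v, w, x, y}.
    \neg \Diamond r fails at u, so \Box \neg \Diamond r is false at z.
      At u: \Diamond r is true, so \neg \Diamond r is false.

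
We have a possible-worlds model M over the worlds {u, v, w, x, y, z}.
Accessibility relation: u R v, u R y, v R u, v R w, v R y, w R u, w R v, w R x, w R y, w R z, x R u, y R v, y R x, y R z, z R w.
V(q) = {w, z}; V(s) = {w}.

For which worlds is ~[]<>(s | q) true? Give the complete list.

v, w, x, y

Recall that []ψ holds at a world iff ψ holds at every accessible world, and <>ψ holds iff ψ holds at some accessible world.
Let φ = ~[]<>(s | q). Evaluate φ at each world:
  u (successors {v, y}): φ is false.
  v (successors {u, w, y}): φ is true.
  w (successors {u, v, x, y, z}): φ is true.
  x (successors {u}): φ is true.
  y (successors {v, x, z}): φ is true.
  z (successors {w}): φ is false.
For instance, at w:
  At w: []<>(s | q) is false, so ~[]<>(s | q) is true.
    At w: []<>(s | q) requires <>(s | q) at every successor {u, v, x, y, z}.
      <>(s | q) fails at u, so []<>(s | q) is false at w.
Satisfying worlds: {v, w, x, y}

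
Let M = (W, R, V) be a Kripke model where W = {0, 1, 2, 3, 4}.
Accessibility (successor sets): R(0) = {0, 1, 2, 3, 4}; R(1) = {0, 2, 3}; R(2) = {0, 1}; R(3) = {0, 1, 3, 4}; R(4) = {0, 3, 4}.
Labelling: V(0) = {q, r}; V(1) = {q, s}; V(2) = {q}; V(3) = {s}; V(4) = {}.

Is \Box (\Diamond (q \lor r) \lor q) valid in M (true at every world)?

Let φ = \Box (\Diamond (q \lor r) \lor q). Evaluate φ at each world:
  0 (successors {0, 1, 2, 3, 4}): φ is true.
  1 (successors {0, 2, 3}): φ is true.
  2 (successors {0, 1}): φ is true.
  3 (successors {0, 1, 3, 4}): φ is true.
  4 (successors {0, 3, 4}): φ is true.
For instance, at 3:
  At 3: \Box (\Diamond (q \lor r) \lor q) requires \Diamond (q \lor r) \lor q at every successor {0, 1, 3, 4}.
    At 0: \Diamond (q \lor r) \lor q is true.
    At 1: \Diamond (q \lor r) \lor q is true.
    At 3: \Diamond (q \lor r) \lor q is true.
    At 4: \Diamond (q \lor r) \lor q is true.
  So \Box (\Diamond (q \lor r) \lor q) is true at 3.

Yes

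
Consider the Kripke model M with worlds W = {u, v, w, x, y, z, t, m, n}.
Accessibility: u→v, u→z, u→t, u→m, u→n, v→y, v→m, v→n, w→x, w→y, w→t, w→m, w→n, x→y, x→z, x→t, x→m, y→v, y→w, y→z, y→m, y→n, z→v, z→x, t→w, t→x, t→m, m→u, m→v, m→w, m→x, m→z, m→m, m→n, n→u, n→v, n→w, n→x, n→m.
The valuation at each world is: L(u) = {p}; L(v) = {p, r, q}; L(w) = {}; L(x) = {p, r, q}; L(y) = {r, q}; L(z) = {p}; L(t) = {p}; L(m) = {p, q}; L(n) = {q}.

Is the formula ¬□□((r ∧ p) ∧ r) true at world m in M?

Yes

At m: □□((r ∧ p) ∧ r) is false, so ¬□□((r ∧ p) ∧ r) is true.
  At m: □□((r ∧ p) ∧ r) requires □((r ∧ p) ∧ r) at every successor {u, v, w, x, z, m, n}.
    □((r ∧ p) ∧ r) fails at u, so □□((r ∧ p) ∧ r) is false at m.
      At u: □((r ∧ p) ∧ r) requires (r ∧ p) ∧ r at every successor {v, z, t, m, n}.
        (r ∧ p) ∧ r fails at z, so □((r ∧ p) ∧ r) is false at u.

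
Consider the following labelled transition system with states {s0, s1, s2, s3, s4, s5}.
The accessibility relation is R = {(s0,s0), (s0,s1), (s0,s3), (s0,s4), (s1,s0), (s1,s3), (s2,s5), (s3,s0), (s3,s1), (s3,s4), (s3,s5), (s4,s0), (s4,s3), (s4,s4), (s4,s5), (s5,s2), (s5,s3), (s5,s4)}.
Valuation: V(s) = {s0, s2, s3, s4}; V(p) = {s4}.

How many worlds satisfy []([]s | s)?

6

Let φ = []([]s | s). Evaluate φ at each world:
  s0 (successors {s0, s1, s3, s4}): φ is true.
  s1 (successors {s0, s3}): φ is true.
  s2 (successors {s5}): φ is true.
  s3 (successors {s0, s1, s4, s5}): φ is true.
  s4 (successors {s0, s3, s4, s5}): φ is true.
  s5 (successors {s2, s3, s4}): φ is true.
For instance, at s1:
  At s1: []([]s | s) requires []s | s at every successor {s0, s3}.
      At s0: []s is false, s is true, so []s | s is true.
      At s3: []s is false, s is true, so []s | s is true.
  So []([]s | s) is true at s1.
Satisfying worlds: {s0, s1, s2, s3, s4, s5}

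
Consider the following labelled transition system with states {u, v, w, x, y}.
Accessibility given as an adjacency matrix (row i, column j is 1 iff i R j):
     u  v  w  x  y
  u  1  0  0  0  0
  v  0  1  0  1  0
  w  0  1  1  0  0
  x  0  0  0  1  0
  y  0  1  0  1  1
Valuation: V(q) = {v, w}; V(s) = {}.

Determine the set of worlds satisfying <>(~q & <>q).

y

Let φ = <>(~q & <>q). Evaluate φ at each world:
  u (successors {u}): φ is false.
  v (successors {v, x}): φ is false.
  w (successors {v, w}): φ is false.
  x (successors {x}): φ is false.
  y (successors {v, x, y}): φ is true.
For instance, at w:
  At w: <>(~q & <>q) requires ~q & <>q at some successor in {v, w}.
    At v: ~q & <>q is false.
    At w: ~q & <>q is false.
  So <>(~q & <>q) is false at w.
Satisfying worlds: {y}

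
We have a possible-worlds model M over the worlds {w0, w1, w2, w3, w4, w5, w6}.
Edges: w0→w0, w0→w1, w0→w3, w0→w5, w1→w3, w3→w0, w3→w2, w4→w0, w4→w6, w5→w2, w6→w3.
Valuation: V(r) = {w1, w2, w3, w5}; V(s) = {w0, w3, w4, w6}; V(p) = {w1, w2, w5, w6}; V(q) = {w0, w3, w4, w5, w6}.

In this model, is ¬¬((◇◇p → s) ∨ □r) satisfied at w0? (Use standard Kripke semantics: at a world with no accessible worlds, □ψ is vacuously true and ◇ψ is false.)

At w0: ¬((◇◇p → s) ∨ □r) is false, so ¬¬((◇◇p → s) ∨ □r) is true.
  At w0: (◇◇p → s) ∨ □r is true, so ¬((◇◇p → s) ∨ □r) is false.
    At w0: ◇◇p → s is true, □r is false, so (◇◇p → s) ∨ □r is true.
      At w0: ◇◇p is true, s is true, so ◇◇p → s is true.
      At w0: □r requires r at every successor {w0, w1, w3, w5}.
        r fails at w0, so □r is false at w0.

Yes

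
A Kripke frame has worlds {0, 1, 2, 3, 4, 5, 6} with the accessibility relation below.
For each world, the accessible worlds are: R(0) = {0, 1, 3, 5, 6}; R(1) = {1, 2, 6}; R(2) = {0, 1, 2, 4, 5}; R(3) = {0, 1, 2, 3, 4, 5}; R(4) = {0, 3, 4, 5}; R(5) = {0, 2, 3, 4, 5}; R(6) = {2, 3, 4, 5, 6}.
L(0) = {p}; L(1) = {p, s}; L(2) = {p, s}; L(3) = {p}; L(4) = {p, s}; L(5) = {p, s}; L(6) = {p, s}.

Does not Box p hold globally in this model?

No

Recall that Box ψ holds at a world iff ψ holds at every accessible world, and Dia ψ holds iff ψ holds at some accessible world.
Let φ = not Box p. Evaluate φ at each world:
  0 (successors {0, 1, 3, 5, 6}): φ is false.
  1 (successors {1, 2, 6}): φ is false.
  2 (successors {0, 1, 2, 4, 5}): φ is false.
  3 (successors {0, 1, 2, 3, 4, 5}): φ is false.
  4 (successors {0, 3, 4, 5}): φ is false.
  5 (successors {0, 2, 3, 4, 5}): φ is false.
  6 (successors {2, 3, 4, 5, 6}): φ is false.
Detail at 0 (counterexample):
  At 0: Box p is true, so not Box p is false.
    At 0: Box p requires p at every successor {0, 1, 3, 5, 6}.
      At 0: p is true.
      At 1: p is true.
      At 3: p is true.
      At 5: p is true.
      At 6: p is true.
    So Box p is true at 0.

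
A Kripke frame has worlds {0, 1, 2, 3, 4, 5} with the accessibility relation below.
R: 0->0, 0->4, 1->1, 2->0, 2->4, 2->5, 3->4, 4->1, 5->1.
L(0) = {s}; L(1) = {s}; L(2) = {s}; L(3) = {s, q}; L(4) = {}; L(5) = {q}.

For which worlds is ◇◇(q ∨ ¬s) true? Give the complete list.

0, 2

Let φ = ◇◇(q ∨ ¬s). Evaluate φ at each world:
  0 (successors {0, 4}): φ is true.
  1 (successors {1}): φ is false.
  2 (successors {0, 4, 5}): φ is true.
  3 (successors {4}): φ is false.
  4 (successors {1}): φ is false.
  5 (successors {1}): φ is false.
For instance, at 4:
  At 4: ◇◇(q ∨ ¬s) requires ◇(q ∨ ¬s) at some successor in {1}.
    At 1: ◇(q ∨ ¬s) is false.
  So ◇◇(q ∨ ¬s) is false at 4.
Satisfying worlds: {0, 2}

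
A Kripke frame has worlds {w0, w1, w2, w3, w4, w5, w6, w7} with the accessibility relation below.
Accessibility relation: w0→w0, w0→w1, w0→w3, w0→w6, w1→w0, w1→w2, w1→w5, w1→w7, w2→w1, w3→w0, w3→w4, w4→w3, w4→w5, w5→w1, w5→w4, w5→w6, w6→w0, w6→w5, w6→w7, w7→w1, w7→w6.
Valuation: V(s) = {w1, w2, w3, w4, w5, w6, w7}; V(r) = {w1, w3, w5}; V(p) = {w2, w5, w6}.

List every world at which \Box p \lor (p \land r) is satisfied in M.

w5

Let φ = \Box p \lor (p \land r). Evaluate φ at each world:
  w0 (successors {w0, w1, w3, w6}): φ is false.
  w1 (successors {w0, w2, w5, w7}): φ is false.
  w2 (successors {w1}): φ is false.
  w3 (successors {w0, w4}): φ is false.
  w4 (successors {w3, w5}): φ is false.
  w5 (successors {w1, w4, w6}): φ is true.
  w6 (successors {w0, w5, w7}): φ is false.
  w7 (successors {w1, w6}): φ is false.
For instance, at w5:
  At w5: \Box p is false, p \land r is true, so \Box p \lor (p \land r) is true.
    At w5: \Box p requires p at every successor {w1, w4, w6}.
      p fails at w1, so \Box p is false at w5.
Satisfying worlds: {w5}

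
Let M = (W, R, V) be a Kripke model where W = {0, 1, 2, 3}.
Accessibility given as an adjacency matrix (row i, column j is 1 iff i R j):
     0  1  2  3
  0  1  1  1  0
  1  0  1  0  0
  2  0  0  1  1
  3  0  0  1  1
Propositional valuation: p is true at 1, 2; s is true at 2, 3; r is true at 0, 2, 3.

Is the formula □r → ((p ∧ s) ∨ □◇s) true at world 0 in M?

Yes

At 0: □r is false, (p ∧ s) ∨ □◇s is false, so □r → ((p ∧ s) ∨ □◇s) is true.
  At 0: □r requires r at every successor {0, 1, 2}.
    r fails at 1, so □r is false at 0.
  At 0: p ∧ s is false, □◇s is false, so (p ∧ s) ∨ □◇s is false.
    At 0: □◇s requires ◇s at every successor {0, 1, 2}.
      ◇s fails at 1, so □◇s is false at 0.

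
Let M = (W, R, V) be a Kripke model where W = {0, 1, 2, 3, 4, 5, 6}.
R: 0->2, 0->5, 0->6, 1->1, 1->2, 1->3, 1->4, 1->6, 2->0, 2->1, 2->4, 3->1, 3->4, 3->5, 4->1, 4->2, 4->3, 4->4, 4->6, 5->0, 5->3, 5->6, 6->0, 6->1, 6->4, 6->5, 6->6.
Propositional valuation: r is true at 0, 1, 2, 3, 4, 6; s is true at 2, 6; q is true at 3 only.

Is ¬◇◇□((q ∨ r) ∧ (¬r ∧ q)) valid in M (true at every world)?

Recall that □ψ holds at a world iff ψ holds at every accessible world, and ◇ψ holds iff ψ holds at some accessible world.
Let φ = ¬◇◇□((q ∨ r) ∧ (¬r ∧ q)). Evaluate φ at each world:
  0 (successors {2, 5, 6}): φ is true.
  1 (successors {1, 2, 3, 4, 6}): φ is true.
  2 (successors {0, 1, 4}): φ is true.
  3 (successors {1, 4, 5}): φ is true.
  4 (successors {1, 2, 3, 4, 6}): φ is true.
  5 (successors {0, 3, 6}): φ is true.
  6 (successors {0, 1, 4, 5, 6}): φ is true.
For instance, at 4:
  At 4: ◇◇□((q ∨ r) ∧ (¬r ∧ q)) is false, so ¬◇◇□((q ∨ r) ∧ (¬r ∧ q)) is true.
    At 4: ◇◇□((q ∨ r) ∧ (¬r ∧ q)) requires ◇□((q ∨ r) ∧ (¬r ∧ q)) at some successor in {1, 2, 3, 4, 6}.
      At 1: ◇□((q ∨ r) ∧ (¬r ∧ q)) is false.
      At 2: ◇□((q ∨ r) ∧ (¬r ∧ q)) is false.
      At 3: ◇□((q ∨ r) ∧ (¬r ∧ q)) is false.
      At 4: ◇□((q ∨ r) ∧ (¬r ∧ q)) is false.
      At 6: ◇□((q ∨ r) ∧ (¬r ∧ q)) is false.
    So ◇◇□((q ∨ r) ∧ (¬r ∧ q)) is false at 4.

Yes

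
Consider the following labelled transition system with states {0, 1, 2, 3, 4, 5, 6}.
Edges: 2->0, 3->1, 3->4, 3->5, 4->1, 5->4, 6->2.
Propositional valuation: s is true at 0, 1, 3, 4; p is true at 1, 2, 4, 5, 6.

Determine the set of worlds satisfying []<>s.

Recall that []ψ holds at a world iff ψ holds at every accessible world, and <>ψ holds iff ψ holds at some accessible world.
Let φ = []<>s. Evaluate φ at each world:
  0 (successors ∅): φ is true.
  1 (successors ∅): φ is true.
  2 (successors {0}): φ is false.
  3 (successors {1, 4, 5}): φ is false.
  4 (successors {1}): φ is false.
  5 (successors {4}): φ is true.
  6 (successors {2}): φ is true.
For instance, at 5:
  At 5: []<>s requires <>s at every successor {4}.
      At 4: <>s requires s at some successor in {1}.
        s holds at 1, so <>s is true at 4.
  So []<>s is true at 5.
Satisfying worlds: {0, 1, 5, 6}

0, 1, 5, 6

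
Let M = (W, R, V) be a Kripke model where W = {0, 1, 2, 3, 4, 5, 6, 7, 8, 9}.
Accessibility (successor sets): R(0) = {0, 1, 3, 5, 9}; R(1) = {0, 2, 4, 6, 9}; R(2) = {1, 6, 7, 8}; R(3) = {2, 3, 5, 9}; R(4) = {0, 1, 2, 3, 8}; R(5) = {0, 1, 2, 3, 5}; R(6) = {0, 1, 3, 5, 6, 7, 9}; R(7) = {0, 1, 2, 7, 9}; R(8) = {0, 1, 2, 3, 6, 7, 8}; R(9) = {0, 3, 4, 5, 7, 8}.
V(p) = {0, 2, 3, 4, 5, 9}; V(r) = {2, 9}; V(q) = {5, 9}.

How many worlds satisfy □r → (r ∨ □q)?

Let φ = □r → (r ∨ □q). Evaluate φ at each world:
  0 (successors {0, 1, 3, 5, 9}): φ is true.
  1 (successors {0, 2, 4, 6, 9}): φ is true.
  2 (successors {1, 6, 7, 8}): φ is true.
  3 (successors {2, 3, 5, 9}): φ is true.
  4 (successors {0, 1, 2, 3, 8}): φ is true.
  5 (successors {0, 1, 2, 3, 5}): φ is true.
  6 (successors {0, 1, 3, 5, 6, 7, 9}): φ is true.
  7 (successors {0, 1, 2, 7, 9}): φ is true.
  8 (successors {0, 1, 2, 3, 6, 7, 8}): φ is true.
  9 (successors {0, 3, 4, 5, 7, 8}): φ is true.
For instance, at 2:
  At 2: □r is false, r ∨ □q is true, so □r → (r ∨ □q) is true.
    At 2: □r requires r at every successor {1, 6, 7, 8}.
      r fails at 1, so □r is false at 2.
    At 2: r is true, □q is false, so r ∨ □q is true.
      At 2: □q requires q at every successor {1, 6, 7, 8}.
        q fails at 1, so □q is false at 2.
Satisfying worlds: {0, 1, 2, 3, 4, 5, 6, 7, 8, 9}

10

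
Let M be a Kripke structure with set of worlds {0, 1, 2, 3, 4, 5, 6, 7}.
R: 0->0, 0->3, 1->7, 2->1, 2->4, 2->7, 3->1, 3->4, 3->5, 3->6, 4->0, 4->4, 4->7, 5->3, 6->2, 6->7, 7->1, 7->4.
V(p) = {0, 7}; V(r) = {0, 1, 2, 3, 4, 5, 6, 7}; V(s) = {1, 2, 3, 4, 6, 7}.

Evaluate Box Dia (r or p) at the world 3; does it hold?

At 3: Box Dia (r or p) requires Dia (r or p) at every successor {1, 4, 5, 6}.
  At 1: Dia (r or p) is true.
  At 4: Dia (r or p) is true.
  At 5: Dia (r or p) is true.
  At 6: Dia (r or p) is true.
So Box Dia (r or p) is true at 3.

Yes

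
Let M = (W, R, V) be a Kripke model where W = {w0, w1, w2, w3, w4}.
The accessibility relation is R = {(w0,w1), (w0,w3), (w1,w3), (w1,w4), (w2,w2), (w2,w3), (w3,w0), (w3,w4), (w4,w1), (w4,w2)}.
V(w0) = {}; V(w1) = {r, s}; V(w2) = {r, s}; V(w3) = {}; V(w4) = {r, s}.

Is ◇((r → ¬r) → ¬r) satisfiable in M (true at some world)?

Yes

Let φ = ◇((r → ¬r) → ¬r). Evaluate φ at each world:
  w0 (successors {w1, w3}): φ is true.
  w1 (successors {w3, w4}): φ is true.
  w2 (successors {w2, w3}): φ is true.
  w3 (successors {w0, w4}): φ is true.
  w4 (successors {w1, w2}): φ is true.
Detail at w0 (witness):
  At w0: ◇((r → ¬r) → ¬r) requires (r → ¬r) → ¬r at some successor in {w1, w3}.
    (r → ¬r) → ¬r holds at w1, so ◇((r → ¬r) → ¬r) is true at w0.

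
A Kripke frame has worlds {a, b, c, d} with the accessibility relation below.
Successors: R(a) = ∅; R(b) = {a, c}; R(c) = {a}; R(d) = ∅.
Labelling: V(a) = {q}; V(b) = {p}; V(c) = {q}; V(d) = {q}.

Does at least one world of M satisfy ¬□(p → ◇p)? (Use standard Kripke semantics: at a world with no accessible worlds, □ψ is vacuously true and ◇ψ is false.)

Recall that □ψ holds at a world iff ψ holds at every accessible world, and ◇ψ holds iff ψ holds at some accessible world.
Let φ = ¬□(p → ◇p). Evaluate φ at each world:
  a (successors ∅): φ is false.
  b (successors {a, c}): φ is false.
  c (successors {a}): φ is false.
  d (successors ∅): φ is false.
For instance, at b:
  At b: □(p → ◇p) is true, so ¬□(p → ◇p) is false.
    At b: □(p → ◇p) requires p → ◇p at every successor {a, c}.
      At a: p → ◇p is true.
      At c: p → ◇p is true.
    So □(p → ◇p) is true at b.

No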